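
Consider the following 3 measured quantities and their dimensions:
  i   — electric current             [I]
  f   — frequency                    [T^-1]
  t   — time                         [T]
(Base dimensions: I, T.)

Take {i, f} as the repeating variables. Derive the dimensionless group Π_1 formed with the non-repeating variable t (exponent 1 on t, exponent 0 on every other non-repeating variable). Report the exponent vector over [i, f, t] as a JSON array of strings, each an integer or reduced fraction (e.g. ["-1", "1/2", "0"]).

Dimensional matrix (I×T by i×f×t):
  I: [ 1  0  0]
  T: [ 0 -1  1]
RREF → pivots at {i,f} ⇒ r = 2
Pivot set = {i,f}, free = {t}
RREF:
  r0: [   1    0    0]
  r1: [   0    1   -1]
Fix exponent of t at 1; solve each RREF row for its pivot's exponent:
  r0: exp(i) + (0)·1 = 0 ⇒ exp(i) = 0
  r1: exp(f) + (-1)·1 = 0 ⇒ exp(f) = 1
Π_1 = f · t

["0", "1", "1"]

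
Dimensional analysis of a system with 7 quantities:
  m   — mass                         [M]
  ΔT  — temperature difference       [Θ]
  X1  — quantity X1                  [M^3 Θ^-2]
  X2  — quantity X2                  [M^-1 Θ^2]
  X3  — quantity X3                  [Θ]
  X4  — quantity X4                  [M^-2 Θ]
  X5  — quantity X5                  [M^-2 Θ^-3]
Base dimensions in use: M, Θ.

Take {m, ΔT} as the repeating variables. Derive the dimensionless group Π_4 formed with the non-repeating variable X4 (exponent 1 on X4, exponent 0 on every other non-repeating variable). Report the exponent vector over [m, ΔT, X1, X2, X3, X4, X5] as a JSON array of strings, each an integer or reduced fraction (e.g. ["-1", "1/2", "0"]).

["2", "-1", "0", "0", "0", "1", "0"]

Exponent matrix [M,Θ] × [m,ΔT,X1,X2,X3,X4,X5]:
  M: [ 1  0  3 -1  0 -2 -2]
  Θ: [ 0  1 -2  2  1  1 -3]
RREF → pivots at {m,ΔT} ⇒ r = 2
Repeat: m,ΔT; free: X1,X2,X3,X4,X5
RREF:
  r0: [   1    0    3   -1    0   -2   -2]
  r1: [   0    1   -2    2    1    1   -3]
Fix exponent of X4 at 1, X1 at 0, X2 at 0, X3 at 0, X5 at 0; solve each RREF row for its pivot's exponent:
  r0: exp(m) + (-2)·1 = 0 ⇒ exp(m) = 2
  r1: exp(ΔT) + (1)·1 = 0 ⇒ exp(ΔT) = -1
Π_4 = m^2 · ΔT^-1 · X4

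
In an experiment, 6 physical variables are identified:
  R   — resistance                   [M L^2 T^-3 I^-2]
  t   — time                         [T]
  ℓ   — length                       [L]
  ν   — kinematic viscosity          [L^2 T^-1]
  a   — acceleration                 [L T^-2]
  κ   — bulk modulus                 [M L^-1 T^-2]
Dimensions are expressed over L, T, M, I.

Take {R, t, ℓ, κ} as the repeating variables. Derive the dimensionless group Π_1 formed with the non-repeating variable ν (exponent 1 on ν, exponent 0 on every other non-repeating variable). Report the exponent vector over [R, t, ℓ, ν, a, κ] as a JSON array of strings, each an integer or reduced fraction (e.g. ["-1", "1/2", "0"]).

Exponent matrix [L,T,M,I] × [R,t,ℓ,ν,a,κ]:
  L: [ 2  0  1  2  1 -1]
  T: [-3  1  0 -1 -2 -2]
  M: [ 1  0  0  0  0  1]
  I: [-2  0  0  0  0  0]
RREF → pivots at {R,t,ℓ,κ} ⇒ r = 4
Pivot set = {R,t,ℓ,κ}, free = {ν,a}
RREF:
  r0: [   1    0    0    0    0    0]
  r1: [   0    1    0   -1   -2    0]
  r2: [   0    0    1    2    1    0]
  r3: [   0    0    0    0    0    1]
Fix exponent of ν at 1, a at 0; solve each RREF row for its pivot's exponent:
  r0: exp(R) + (0)·1 = 0 ⇒ exp(R) = 0
  r1: exp(t) + (-1)·1 = 0 ⇒ exp(t) = 1
  r2: exp(ℓ) + (2)·1 = 0 ⇒ exp(ℓ) = -2
  r3: exp(κ) + (0)·1 = 0 ⇒ exp(κ) = 0
Π_1 = t · ℓ^-2 · ν

["0", "1", "-2", "1", "0", "0"]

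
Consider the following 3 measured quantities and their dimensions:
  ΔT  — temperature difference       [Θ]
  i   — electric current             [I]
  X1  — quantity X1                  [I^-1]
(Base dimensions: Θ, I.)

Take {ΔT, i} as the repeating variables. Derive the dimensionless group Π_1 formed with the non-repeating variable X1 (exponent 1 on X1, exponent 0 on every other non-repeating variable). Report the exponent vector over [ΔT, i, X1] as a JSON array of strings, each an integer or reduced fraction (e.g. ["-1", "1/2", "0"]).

["0", "1", "1"]

Write exponents as rows Θ,I / cols ΔT,i,X1:
  Θ: [ 1  0  0]
  I: [ 0  1 -1]
Row reduction gives pivot columns ΔT,i; rank = 2
Repeat: ΔT,i; free: X1
RREF:
  r0: [   1    0    0]
  r1: [   0    1   -1]
Fix exponent of X1 at 1; solve each RREF row for its pivot's exponent:
  r0: exp(ΔT) + (0)·1 = 0 ⇒ exp(ΔT) = 0
  r1: exp(i) + (-1)·1 = 0 ⇒ exp(i) = 1
Π_1 = i · X1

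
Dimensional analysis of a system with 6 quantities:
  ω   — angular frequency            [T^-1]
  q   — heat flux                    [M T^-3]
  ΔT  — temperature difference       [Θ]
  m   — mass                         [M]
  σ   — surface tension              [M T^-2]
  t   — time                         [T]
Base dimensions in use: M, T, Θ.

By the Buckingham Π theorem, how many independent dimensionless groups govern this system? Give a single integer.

Dimensional matrix (M×T×Θ by ω×q×ΔT×m×σ×t):
  M: [ 0  1  0  1  1  0]
  T: [-1 -3  0  0 -2  1]
  Θ: [ 0  0  1  0  0  0]
Echelon form has 3 nonzero rows (pivots: ω,q,ΔT)
n=6, r=3 ⇒ 3 dimensionless groups

3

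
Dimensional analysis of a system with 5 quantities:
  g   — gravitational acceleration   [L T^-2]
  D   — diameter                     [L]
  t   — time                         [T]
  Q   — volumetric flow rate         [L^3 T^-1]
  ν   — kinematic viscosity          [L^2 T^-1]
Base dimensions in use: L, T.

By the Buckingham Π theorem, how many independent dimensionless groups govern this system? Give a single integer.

Write exponents as rows L,T / cols g,D,t,Q,ν:
  L: [ 1  1  0  3  2]
  T: [-2  0  1 -1 -1]
Echelon form has 2 nonzero rows (pivots: g,D)
Π count = n − r = 5 − 2 = 3

3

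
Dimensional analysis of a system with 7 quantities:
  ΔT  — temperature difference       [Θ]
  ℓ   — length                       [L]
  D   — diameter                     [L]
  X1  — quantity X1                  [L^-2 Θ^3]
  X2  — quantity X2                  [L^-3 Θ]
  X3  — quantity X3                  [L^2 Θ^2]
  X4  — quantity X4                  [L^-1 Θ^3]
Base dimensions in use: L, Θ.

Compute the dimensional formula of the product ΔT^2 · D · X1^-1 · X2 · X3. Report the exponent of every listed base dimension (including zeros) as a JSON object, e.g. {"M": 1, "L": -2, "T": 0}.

{"L": 2, "Θ": 2}

Dimensional matrix (L×Θ by ΔT×ℓ×D×X1×X2×X3×X4):
  L: [ 0  1  1 -2 -3  2 -1]
  Θ: [ 1  0  0  3  1  2  3]
  [L]: (2)·0+(1)·1+(-1)·-2+(1)·-3+(1)·2 = 2
  [Θ]: (2)·1+(1)·0+(-1)·3+(1)·1+(1)·2 = 2
⇒ L^2 Θ^2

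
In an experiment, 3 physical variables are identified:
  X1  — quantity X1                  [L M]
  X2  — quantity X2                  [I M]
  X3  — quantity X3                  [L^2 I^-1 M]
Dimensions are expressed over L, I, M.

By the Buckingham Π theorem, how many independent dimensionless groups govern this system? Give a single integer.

Dimensional matrix (L×I×M by X1×X2×X3):
  L: [ 1  0  2]
  I: [ 0  1 -1]
  M: [ 1  1  1]
Row reduction gives pivot columns X1,X2; rank = 2
n=3, r=2 ⇒ 1 dimensionless group

1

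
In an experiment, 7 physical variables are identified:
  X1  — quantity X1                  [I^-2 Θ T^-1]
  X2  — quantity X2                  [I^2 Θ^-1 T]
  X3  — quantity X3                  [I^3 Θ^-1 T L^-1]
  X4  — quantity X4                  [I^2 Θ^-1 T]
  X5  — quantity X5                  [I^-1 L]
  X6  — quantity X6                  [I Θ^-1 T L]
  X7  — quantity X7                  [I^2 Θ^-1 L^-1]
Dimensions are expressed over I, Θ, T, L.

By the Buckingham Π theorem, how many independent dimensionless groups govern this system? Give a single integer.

Write exponents as rows I,Θ,T,L / cols X1,X2,X3,X4,X5,X6,X7:
  I: [-2  2  3  2 -1  1  2]
  Θ: [ 1 -1 -1 -1  0 -1 -1]
  T: [-1  1  1  1  0  1  0]
  L: [ 0  0 -1  0  1  1 -1]
Echelon form has 3 nonzero rows (pivots: X1,X3,X7)
n=7, r=3 ⇒ 4 dimensionless groups

4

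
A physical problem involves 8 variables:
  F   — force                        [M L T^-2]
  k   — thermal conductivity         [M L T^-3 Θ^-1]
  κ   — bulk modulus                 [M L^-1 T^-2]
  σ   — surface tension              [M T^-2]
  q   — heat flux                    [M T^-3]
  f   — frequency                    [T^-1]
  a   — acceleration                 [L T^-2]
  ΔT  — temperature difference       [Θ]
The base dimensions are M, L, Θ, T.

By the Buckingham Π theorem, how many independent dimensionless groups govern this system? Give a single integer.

Exponent matrix [M,L,Θ,T] × [F,k,κ,σ,q,f,a,ΔT]:
  M: [ 1  1  1  1  1  0  0  0]
  L: [ 1  1 -1  0  0  0  1  0]
  Θ: [ 0 -1  0  0  0  0  0  1]
  T: [-2 -3 -2 -2 -3 -1 -2  0]
RREF → pivots at {F,k,κ,q} ⇒ r = 4
n=8, r=4 ⇒ 4 dimensionless groups

4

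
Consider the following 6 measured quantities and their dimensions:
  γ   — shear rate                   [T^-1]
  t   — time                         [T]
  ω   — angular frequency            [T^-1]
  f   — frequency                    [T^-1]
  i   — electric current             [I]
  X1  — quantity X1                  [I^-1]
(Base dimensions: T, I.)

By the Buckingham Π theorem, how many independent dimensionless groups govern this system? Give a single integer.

Write exponents as rows T,I / cols γ,t,ω,f,i,X1:
  T: [-1  1 -1 -1  0  0]
  I: [ 0  0  0  0  1 -1]
Row reduction gives pivot columns γ,i; rank = 2
6 vars − rank 2 = 4 Π groups

4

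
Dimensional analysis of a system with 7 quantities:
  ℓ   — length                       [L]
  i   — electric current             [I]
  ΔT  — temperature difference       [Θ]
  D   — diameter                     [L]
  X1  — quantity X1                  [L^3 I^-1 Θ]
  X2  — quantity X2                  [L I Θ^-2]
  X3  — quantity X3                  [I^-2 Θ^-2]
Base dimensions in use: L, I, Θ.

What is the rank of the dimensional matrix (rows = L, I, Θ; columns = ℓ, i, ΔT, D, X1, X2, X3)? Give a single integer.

3

Exponent matrix [L,I,Θ] × [ℓ,i,ΔT,D,X1,X2,X3]:
  L: [ 1  0  0  1  3  1  0]
  I: [ 0  1  0  0 -1  1 -2]
  Θ: [ 0  0  1  0  1 -2 -2]
Echelon form has 3 nonzero rows (pivots: ℓ,i,ΔT)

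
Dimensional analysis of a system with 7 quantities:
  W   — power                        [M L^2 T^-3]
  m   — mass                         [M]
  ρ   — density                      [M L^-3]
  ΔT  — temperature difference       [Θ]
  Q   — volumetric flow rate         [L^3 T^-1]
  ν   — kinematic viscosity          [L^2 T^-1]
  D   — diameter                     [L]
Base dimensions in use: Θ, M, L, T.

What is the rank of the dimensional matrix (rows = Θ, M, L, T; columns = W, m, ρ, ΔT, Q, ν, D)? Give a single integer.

Dimensional matrix (Θ×M×L×T by W×m×ρ×ΔT×Q×ν×D):
  Θ: [ 0  0  0  1  0  0  0]
  M: [ 1  1  1  0  0  0  0]
  L: [ 2  0 -3  0  3  2  1]
  T: [-3  0  0  0 -1 -1  0]
Echelon form has 4 nonzero rows (pivots: W,m,ρ,ΔT)

4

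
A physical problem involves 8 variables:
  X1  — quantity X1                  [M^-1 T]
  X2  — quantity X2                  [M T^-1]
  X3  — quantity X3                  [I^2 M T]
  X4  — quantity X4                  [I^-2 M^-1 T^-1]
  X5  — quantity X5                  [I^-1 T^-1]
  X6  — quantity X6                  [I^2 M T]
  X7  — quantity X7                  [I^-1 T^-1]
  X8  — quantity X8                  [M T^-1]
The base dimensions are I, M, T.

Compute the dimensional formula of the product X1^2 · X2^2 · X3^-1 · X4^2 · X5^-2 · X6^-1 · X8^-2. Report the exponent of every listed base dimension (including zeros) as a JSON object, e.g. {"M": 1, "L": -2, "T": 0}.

Exponent matrix [I,M,T] × [X1,X2,X3,X4,X5,X6,X7,X8]:
  I: [ 0  0  2 -2 -1  2 -1  0]
  M: [-1  1  1 -1  0  1  0  1]
  T: [ 1 -1  1 -1 -1  1 -1 -1]
  [I]: (2)·0+(2)·0+(-1)·2+(2)·-2+(-2)·-1+(-1)·2+(-2)·0 = -6
  [M]: (2)·-1+(2)·1+(-1)·1+(2)·-1+(-2)·0+(-1)·1+(-2)·1 = -6
  [T]: (2)·1+(2)·-1+(-1)·1+(2)·-1+(-2)·-1+(-1)·1+(-2)·-1 = 0
⇒ I^-6 M^-6

{"I": -6, "M": -6, "T": 0}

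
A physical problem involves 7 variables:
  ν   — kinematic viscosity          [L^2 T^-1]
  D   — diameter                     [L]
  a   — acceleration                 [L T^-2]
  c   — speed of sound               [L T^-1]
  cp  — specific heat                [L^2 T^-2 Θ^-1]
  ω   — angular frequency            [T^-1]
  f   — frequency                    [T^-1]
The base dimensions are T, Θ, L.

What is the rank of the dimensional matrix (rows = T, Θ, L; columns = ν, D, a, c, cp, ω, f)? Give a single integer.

Dimensional matrix (T×Θ×L by ν×D×a×c×cp×ω×f):
  T: [-1  0 -2 -1 -2 -1 -1]
  Θ: [ 0  0  0  0 -1  0  0]
  L: [ 2  1  1  1  2  0  0]
Row reduction gives pivot columns ν,D,cp; rank = 3

3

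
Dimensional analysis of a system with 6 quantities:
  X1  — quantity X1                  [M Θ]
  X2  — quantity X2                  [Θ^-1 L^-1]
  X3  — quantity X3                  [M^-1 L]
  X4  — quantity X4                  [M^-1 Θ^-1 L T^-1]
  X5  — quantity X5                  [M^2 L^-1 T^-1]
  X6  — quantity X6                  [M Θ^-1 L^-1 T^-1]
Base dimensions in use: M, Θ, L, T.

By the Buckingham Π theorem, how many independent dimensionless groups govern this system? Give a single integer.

3

Exponent matrix [M,Θ,L,T] × [X1,X2,X3,X4,X5,X6]:
  M: [ 1  0 -1 -1  2  1]
  Θ: [ 1 -1  0 -1  0 -1]
  L: [ 0 -1  1  1 -1 -1]
  T: [ 0  0  0 -1 -1 -1]
Row reduction gives pivot columns X1,X2,X4; rank = 3
6 vars − rank 3 = 3 Π groups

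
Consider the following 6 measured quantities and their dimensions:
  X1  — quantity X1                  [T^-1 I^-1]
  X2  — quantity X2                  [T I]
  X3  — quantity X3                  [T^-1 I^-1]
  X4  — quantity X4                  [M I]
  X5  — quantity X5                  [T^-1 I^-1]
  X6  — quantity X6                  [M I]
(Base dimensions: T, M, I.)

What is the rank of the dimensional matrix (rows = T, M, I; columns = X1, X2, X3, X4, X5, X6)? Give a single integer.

2

Exponent matrix [T,M,I] × [X1,X2,X3,X4,X5,X6]:
  T: [-1  1 -1  0 -1  0]
  M: [ 0  0  0  1  0  1]
  I: [-1  1 -1  1 -1  1]
Echelon form has 2 nonzero rows (pivots: X1,X4)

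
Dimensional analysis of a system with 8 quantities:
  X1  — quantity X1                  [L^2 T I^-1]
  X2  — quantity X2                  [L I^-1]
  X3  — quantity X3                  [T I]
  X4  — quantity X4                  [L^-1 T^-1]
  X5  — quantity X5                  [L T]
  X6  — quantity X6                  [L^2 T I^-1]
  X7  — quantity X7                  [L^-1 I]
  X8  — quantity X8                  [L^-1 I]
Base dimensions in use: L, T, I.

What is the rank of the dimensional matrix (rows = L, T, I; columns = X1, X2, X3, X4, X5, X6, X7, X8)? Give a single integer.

2

Exponent matrix [L,T,I] × [X1,X2,X3,X4,X5,X6,X7,X8]:
  L: [ 2  1  0 -1  1  2 -1 -1]
  T: [ 1  0  1 -1  1  1  0  0]
  I: [-1 -1  1  0  0 -1  1  1]
Echelon form has 2 nonzero rows (pivots: X1,X2)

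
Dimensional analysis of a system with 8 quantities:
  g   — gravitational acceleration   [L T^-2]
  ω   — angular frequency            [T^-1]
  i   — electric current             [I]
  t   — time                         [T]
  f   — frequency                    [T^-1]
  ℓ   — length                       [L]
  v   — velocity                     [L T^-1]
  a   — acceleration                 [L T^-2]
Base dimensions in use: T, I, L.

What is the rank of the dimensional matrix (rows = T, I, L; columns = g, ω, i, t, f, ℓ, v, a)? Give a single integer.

Dimensional matrix (T×I×L by g×ω×i×t×f×ℓ×v×a):
  T: [-2 -1  0  1 -1  0 -1 -2]
  I: [ 0  0  1  0  0  0  0  0]
  L: [ 1  0  0  0  0  1  1  1]
Row reduction gives pivot columns g,ω,i; rank = 3

3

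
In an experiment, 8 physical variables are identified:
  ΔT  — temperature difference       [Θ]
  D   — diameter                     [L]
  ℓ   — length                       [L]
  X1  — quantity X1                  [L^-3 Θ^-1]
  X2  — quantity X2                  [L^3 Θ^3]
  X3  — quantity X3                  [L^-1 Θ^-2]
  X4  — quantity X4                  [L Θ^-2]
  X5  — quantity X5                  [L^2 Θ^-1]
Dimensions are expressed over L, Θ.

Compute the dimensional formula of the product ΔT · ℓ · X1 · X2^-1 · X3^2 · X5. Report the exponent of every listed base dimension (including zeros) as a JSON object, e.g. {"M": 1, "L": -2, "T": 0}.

{"L": -5, "Θ": -8}

Dimensional matrix (L×Θ by ΔT×D×ℓ×X1×X2×X3×X4×X5):
  L: [ 0  1  1 -3  3 -1  1  2]
  Θ: [ 1  0  0 -1  3 -2 -2 -1]
  [L]: (1)·0+(1)·1+(1)·-3+(-1)·3+(2)·-1+(1)·2 = -5
  [Θ]: (1)·1+(1)·0+(1)·-1+(-1)·3+(2)·-2+(1)·-1 = -8
⇒ L^-5 Θ^-8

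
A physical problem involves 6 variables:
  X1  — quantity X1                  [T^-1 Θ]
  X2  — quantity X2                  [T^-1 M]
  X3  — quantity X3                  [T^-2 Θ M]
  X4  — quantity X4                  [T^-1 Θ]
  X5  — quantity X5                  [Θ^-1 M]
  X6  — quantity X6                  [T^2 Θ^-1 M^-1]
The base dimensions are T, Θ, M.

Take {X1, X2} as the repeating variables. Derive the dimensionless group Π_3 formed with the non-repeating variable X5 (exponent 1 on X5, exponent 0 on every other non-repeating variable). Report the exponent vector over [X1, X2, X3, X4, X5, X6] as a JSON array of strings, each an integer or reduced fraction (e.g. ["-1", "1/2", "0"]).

Write exponents as rows T,Θ,M / cols X1,X2,X3,X4,X5,X6:
  T: [-1 -1 -2 -1  0  2]
  Θ: [ 1  0  1  1 -1 -1]
  M: [ 0  1  1  0  1 -1]
RREF → pivots at {X1,X2} ⇒ r = 2
Repeat: X1,X2; free: X3,X4,X5,X6
RREF:
  r0: [   1    0    1    1   -1   -1]
  r1: [   0    1    1    0    1   -1]
  r2: [   0    0    0    0    0    0]
Fix exponent of X5 at 1, X3 at 0, X4 at 0, X6 at 0; solve each RREF row for its pivot's exponent:
  r0: exp(X1) + (-1)·1 = 0 ⇒ exp(X1) = 1
  r1: exp(X2) + (1)·1 = 0 ⇒ exp(X2) = -1
Π_3 = X1 · X2^-1 · X5

["1", "-1", "0", "0", "1", "0"]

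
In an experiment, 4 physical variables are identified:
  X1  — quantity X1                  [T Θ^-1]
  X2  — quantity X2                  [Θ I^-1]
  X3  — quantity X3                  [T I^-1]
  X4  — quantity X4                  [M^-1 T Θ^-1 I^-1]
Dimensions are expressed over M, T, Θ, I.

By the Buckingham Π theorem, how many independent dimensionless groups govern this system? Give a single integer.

Exponent matrix [M,T,Θ,I] × [X1,X2,X3,X4]:
  M: [ 0  0  0 -1]
  T: [ 1  0  1  1]
  Θ: [-1  1  0 -1]
  I: [ 0 -1 -1 -1]
Echelon form has 3 nonzero rows (pivots: X1,X2,X4)
4 vars − rank 3 = 1 Π group

1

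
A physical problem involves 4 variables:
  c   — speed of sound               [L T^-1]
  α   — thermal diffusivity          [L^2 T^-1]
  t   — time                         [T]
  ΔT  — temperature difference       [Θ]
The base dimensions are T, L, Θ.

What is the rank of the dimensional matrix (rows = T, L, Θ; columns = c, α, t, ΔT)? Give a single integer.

Dimensional matrix (T×L×Θ by c×α×t×ΔT):
  T: [-1 -1  1  0]
  L: [ 1  2  0  0]
  Θ: [ 0  0  0  1]
Echelon form has 3 nonzero rows (pivots: c,α,ΔT)

3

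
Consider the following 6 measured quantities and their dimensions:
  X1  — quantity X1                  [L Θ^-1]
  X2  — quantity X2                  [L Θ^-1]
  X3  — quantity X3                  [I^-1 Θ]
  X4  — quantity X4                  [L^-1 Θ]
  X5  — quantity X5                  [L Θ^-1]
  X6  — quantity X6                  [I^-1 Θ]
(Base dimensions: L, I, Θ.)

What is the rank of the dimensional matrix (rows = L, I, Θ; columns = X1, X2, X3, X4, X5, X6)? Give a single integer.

2

Exponent matrix [L,I,Θ] × [X1,X2,X3,X4,X5,X6]:
  L: [ 1  1  0 -1  1  0]
  I: [ 0  0 -1  0  0 -1]
  Θ: [-1 -1  1  1 -1  1]
Echelon form has 2 nonzero rows (pivots: X1,X3)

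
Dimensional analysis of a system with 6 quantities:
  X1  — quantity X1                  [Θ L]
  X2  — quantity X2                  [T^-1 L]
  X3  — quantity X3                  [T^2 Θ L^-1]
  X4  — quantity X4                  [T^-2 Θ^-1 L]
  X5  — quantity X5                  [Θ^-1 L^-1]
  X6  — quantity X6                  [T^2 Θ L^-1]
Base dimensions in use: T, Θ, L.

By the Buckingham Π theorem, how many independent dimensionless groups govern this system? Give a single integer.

Exponent matrix [T,Θ,L] × [X1,X2,X3,X4,X5,X6]:
  T: [ 0 -1  2 -2  0  2]
  Θ: [ 1  0  1 -1 -1  1]
  L: [ 1  1 -1  1 -1 -1]
Echelon form has 2 nonzero rows (pivots: X1,X2)
n=6, r=2 ⇒ 4 dimensionless groups

4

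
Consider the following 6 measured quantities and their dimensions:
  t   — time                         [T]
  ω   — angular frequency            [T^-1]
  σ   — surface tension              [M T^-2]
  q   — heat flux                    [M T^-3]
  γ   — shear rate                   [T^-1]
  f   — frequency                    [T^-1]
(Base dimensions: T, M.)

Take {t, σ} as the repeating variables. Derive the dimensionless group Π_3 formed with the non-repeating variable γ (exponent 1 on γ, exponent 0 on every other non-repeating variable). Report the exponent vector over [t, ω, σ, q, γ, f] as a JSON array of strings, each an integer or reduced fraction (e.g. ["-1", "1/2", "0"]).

Dimensional matrix (T×M by t×ω×σ×q×γ×f):
  T: [ 1 -1 -2 -3 -1 -1]
  M: [ 0  0  1  1  0  0]
Echelon form has 2 nonzero rows (pivots: t,σ)
Repeat: t,σ; free: ω,q,γ,f
RREF:
  r0: [   1   -1    0   -1   -1   -1]
  r1: [   0    0    1    1    0    0]
Fix exponent of γ at 1, ω at 0, q at 0, f at 0; solve each RREF row for its pivot's exponent:
  r0: exp(t) + (-1)·1 = 0 ⇒ exp(t) = 1
  r1: exp(σ) + (0)·1 = 0 ⇒ exp(σ) = 0
Π_3 = t · γ

["1", "0", "0", "0", "1", "0"]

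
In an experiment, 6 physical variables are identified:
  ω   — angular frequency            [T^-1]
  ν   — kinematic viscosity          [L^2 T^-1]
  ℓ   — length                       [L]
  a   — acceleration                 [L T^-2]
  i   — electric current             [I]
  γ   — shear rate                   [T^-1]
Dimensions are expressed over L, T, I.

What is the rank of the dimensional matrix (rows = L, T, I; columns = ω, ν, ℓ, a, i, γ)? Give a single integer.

3

Dimensional matrix (L×T×I by ω×ν×ℓ×a×i×γ):
  L: [ 0  2  1  1  0  0]
  T: [-1 -1  0 -2  0 -1]
  I: [ 0  0  0  0  1  0]
RREF → pivots at {ω,ν,i} ⇒ r = 3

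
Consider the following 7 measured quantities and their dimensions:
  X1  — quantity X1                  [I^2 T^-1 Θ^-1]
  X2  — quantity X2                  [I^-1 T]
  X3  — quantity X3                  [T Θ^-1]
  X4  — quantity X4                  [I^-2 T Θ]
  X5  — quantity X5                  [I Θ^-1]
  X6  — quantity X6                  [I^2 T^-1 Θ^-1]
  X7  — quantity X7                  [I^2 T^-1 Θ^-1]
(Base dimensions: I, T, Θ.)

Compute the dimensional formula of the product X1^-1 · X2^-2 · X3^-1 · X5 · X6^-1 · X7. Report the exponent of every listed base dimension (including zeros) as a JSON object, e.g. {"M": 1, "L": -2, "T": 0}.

{"I": 1, "T": -2, "Θ": 1}

Exponent matrix [I,T,Θ] × [X1,X2,X3,X4,X5,X6,X7]:
  I: [ 2 -1  0 -2  1  2  2]
  T: [-1  1  1  1  0 -1 -1]
  Θ: [-1  0 -1  1 -1 -1 -1]
  [I]: (-1)·2+(-2)·-1+(-1)·0+(1)·1+(-1)·2+(1)·2 = 1
  [T]: (-1)·-1+(-2)·1+(-1)·1+(1)·0+(-1)·-1+(1)·-1 = -2
  [Θ]: (-1)·-1+(-2)·0+(-1)·-1+(1)·-1+(-1)·-1+(1)·-1 = 1
⇒ I T^-2 Θ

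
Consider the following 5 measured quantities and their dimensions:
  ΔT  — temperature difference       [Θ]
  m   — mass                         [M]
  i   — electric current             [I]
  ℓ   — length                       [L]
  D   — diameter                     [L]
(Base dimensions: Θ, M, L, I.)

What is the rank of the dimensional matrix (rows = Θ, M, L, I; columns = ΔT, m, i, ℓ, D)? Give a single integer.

4

Write exponents as rows Θ,M,L,I / cols ΔT,m,i,ℓ,D:
  Θ: [ 1  0  0  0  0]
  M: [ 0  1  0  0  0]
  L: [ 0  0  0  1  1]
  I: [ 0  0  1  0  0]
RREF → pivots at {ΔT,m,i,ℓ} ⇒ r = 4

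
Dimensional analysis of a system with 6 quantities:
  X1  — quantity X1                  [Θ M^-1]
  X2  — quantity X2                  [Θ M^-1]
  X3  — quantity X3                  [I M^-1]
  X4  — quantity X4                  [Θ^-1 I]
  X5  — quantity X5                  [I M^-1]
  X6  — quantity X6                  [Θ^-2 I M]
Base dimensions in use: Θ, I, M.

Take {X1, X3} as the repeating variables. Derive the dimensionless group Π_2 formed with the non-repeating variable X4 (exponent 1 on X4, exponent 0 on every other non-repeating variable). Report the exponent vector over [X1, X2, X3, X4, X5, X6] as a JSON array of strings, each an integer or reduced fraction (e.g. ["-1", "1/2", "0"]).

["1", "0", "-1", "1", "0", "0"]

Exponent matrix [Θ,I,M] × [X1,X2,X3,X4,X5,X6]:
  Θ: [ 1  1  0 -1  0 -2]
  I: [ 0  0  1  1  1  1]
  M: [-1 -1 -1  0 -1  1]
Echelon form has 2 nonzero rows (pivots: X1,X3)
Repeat: X1,X3; free: X2,X4,X5,X6
RREF:
  r0: [   1    1    0   -1    0   -2]
  r1: [   0    0    1    1    1    1]
  r2: [   0    0    0    0    0    0]
Fix exponent of X4 at 1, X2 at 0, X5 at 0, X6 at 0; solve each RREF row for its pivot's exponent:
  r0: exp(X1) + (-1)·1 = 0 ⇒ exp(X1) = 1
  r1: exp(X3) + (1)·1 = 0 ⇒ exp(X3) = -1
Π_2 = X1 · X3^-1 · X4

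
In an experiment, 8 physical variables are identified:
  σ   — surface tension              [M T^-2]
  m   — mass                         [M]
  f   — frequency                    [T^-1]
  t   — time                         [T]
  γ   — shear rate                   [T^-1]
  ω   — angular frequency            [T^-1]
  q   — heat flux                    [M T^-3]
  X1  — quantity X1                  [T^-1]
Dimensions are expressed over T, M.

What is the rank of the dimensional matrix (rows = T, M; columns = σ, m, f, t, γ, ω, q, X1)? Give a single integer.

Exponent matrix [T,M] × [σ,m,f,t,γ,ω,q,X1]:
  T: [-2  0 -1  1 -1 -1 -3 -1]
  M: [ 1  1  0  0  0  0  1  0]
Row reduction gives pivot columns σ,m; rank = 2

2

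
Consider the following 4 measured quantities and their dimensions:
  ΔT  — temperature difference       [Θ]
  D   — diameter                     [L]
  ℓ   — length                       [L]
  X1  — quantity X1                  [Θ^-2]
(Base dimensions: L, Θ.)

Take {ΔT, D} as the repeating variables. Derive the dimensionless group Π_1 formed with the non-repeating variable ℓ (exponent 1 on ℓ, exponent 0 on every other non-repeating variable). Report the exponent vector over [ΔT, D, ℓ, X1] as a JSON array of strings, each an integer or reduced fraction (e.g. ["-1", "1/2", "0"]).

["0", "-1", "1", "0"]

Write exponents as rows L,Θ / cols ΔT,D,ℓ,X1:
  L: [ 0  1  1  0]
  Θ: [ 1  0  0 -2]
Row reduction gives pivot columns ΔT,D; rank = 2
Pivot set = {ΔT,D}, free = {ℓ,X1}
RREF:
  r0: [   1    0    0   -2]
  r1: [   0    1    1    0]
Fix exponent of ℓ at 1, X1 at 0; solve each RREF row for its pivot's exponent:
  r0: exp(ΔT) + (0)·1 = 0 ⇒ exp(ΔT) = 0
  r1: exp(D) + (1)·1 = 0 ⇒ exp(D) = -1
Π_1 = D^-1 · ℓ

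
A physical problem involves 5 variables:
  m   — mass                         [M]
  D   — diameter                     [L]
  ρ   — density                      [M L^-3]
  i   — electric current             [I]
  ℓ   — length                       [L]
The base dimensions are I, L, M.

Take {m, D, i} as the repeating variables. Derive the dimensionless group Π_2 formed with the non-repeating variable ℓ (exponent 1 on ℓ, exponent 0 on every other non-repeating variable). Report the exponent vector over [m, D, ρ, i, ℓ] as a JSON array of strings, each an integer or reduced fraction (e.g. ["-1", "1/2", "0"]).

["0", "-1", "0", "0", "1"]

Exponent matrix [I,L,M] × [m,D,ρ,i,ℓ]:
  I: [ 0  0  0  1  0]
  L: [ 0  1 -3  0  1]
  M: [ 1  0  1  0  0]
Echelon form has 3 nonzero rows (pivots: m,D,i)
Pivot set = {m,D,i}, free = {ρ,ℓ}
RREF:
  r0: [   1    0    1    0    0]
  r1: [   0    1   -3    0    1]
  r2: [   0    0    0    1    0]
Fix exponent of ℓ at 1, ρ at 0; solve each RREF row for its pivot's exponent:
  r0: exp(m) + (0)·1 = 0 ⇒ exp(m) = 0
  r1: exp(D) + (1)·1 = 0 ⇒ exp(D) = -1
  r2: exp(i) + (0)·1 = 0 ⇒ exp(i) = 0
Π_2 = D^-1 · ℓ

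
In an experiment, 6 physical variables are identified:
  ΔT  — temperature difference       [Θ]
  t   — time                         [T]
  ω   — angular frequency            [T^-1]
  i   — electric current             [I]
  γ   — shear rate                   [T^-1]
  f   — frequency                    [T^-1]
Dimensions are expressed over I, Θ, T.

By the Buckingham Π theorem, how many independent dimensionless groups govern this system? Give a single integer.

3

Dimensional matrix (I×Θ×T by ΔT×t×ω×i×γ×f):
  I: [ 0  0  0  1  0  0]
  Θ: [ 1  0  0  0  0  0]
  T: [ 0  1 -1  0 -1 -1]
RREF → pivots at {ΔT,t,i} ⇒ r = 3
Π count = n − r = 6 − 3 = 3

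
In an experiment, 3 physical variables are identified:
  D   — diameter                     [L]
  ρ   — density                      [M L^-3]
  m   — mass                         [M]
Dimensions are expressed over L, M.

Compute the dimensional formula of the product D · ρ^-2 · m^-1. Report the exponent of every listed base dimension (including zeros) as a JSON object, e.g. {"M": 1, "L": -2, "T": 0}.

{"L": 7, "M": -3}

Exponent matrix [L,M] × [D,ρ,m]:
  L: [ 1 -3  0]
  M: [ 0  1  1]
  [L]: (1)·1+(-2)·-3+(-1)·0 = 7
  [M]: (1)·0+(-2)·1+(-1)·1 = -3
⇒ L^7 M^-3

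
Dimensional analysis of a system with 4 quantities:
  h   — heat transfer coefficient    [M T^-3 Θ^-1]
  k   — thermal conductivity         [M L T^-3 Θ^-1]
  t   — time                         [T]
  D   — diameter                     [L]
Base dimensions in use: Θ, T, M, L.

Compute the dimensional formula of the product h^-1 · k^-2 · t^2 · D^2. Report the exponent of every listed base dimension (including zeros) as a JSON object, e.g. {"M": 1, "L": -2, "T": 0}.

Exponent matrix [Θ,T,M,L] × [h,k,t,D]:
  Θ: [-1 -1  0  0]
  T: [-3 -3  1  0]
  M: [ 1  1  0  0]
  L: [ 0  1  0  1]
  [Θ]: (-1)·-1+(-2)·-1+(2)·0+(2)·0 = 3
  [T]: (-1)·-3+(-2)·-3+(2)·1+(2)·0 = 11
  [M]: (-1)·1+(-2)·1+(2)·0+(2)·0 = -3
  [L]: (-1)·0+(-2)·1+(2)·0+(2)·1 = 0
⇒ Θ^3 T^11 M^-3

{"Θ": 3, "T": 11, "M": -3, "L": 0}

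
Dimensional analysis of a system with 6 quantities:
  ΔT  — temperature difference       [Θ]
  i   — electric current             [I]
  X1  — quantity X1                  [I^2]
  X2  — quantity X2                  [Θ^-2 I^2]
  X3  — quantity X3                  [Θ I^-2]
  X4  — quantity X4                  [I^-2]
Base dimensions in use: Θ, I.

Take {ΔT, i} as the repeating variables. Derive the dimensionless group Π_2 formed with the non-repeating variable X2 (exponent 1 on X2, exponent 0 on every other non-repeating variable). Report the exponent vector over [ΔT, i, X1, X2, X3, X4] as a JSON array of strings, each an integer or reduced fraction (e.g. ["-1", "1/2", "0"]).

["2", "-2", "0", "1", "0", "0"]

Write exponents as rows Θ,I / cols ΔT,i,X1,X2,X3,X4:
  Θ: [ 1  0  0 -2  1  0]
  I: [ 0  1  2  2 -2 -2]
RREF → pivots at {ΔT,i} ⇒ r = 2
Repeat: ΔT,i; free: X1,X2,X3,X4
RREF:
  r0: [   1    0    0   -2    1    0]
  r1: [   0    1    2    2   -2   -2]
Fix exponent of X2 at 1, X1 at 0, X3 at 0, X4 at 0; solve each RREF row for its pivot's exponent:
  r0: exp(ΔT) + (-2)·1 = 0 ⇒ exp(ΔT) = 2
  r1: exp(i) + (2)·1 = 0 ⇒ exp(i) = -2
Π_2 = ΔT^2 · i^-2 · X2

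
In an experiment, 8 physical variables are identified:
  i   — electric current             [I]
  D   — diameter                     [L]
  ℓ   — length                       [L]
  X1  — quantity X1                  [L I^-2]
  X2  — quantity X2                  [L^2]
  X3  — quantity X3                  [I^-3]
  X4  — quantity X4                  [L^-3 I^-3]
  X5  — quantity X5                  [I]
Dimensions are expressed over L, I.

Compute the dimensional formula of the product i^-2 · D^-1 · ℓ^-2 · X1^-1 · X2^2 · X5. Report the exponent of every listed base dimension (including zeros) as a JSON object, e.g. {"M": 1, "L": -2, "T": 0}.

Write exponents as rows L,I / cols i,D,ℓ,X1,X2,X3,X4,X5:
  L: [ 0  1  1  1  2  0 -3  0]
  I: [ 1  0  0 -2  0 -3 -3  1]
  [L]: (-2)·0+(-1)·1+(-2)·1+(-1)·1+(2)·2+(1)·0 = 0
  [I]: (-2)·1+(-1)·0+(-2)·0+(-1)·-2+(2)·0+(1)·1 = 1
⇒ I

{"L": 0, "I": 1}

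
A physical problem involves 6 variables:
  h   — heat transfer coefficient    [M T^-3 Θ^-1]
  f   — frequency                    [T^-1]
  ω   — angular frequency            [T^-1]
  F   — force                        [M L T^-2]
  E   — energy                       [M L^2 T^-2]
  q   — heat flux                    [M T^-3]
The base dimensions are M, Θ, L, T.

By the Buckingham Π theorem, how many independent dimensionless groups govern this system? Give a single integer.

Dimensional matrix (M×Θ×L×T by h×f×ω×F×E×q):
  M: [ 1  0  0  1  1  1]
  Θ: [-1  0  0  0  0  0]
  L: [ 0  0  0  1  2  0]
  T: [-3 -1 -1 -2 -2 -3]
Echelon form has 4 nonzero rows (pivots: h,f,F,E)
n=6, r=4 ⇒ 2 dimensionless groups

2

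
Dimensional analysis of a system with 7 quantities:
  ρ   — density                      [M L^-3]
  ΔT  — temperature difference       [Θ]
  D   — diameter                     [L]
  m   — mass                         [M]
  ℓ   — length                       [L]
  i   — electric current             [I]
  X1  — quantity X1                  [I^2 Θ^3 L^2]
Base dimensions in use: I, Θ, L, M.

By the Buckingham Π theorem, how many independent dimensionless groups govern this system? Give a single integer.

3

Exponent matrix [I,Θ,L,M] × [ρ,ΔT,D,m,ℓ,i,X1]:
  I: [ 0  0  0  0  0  1  2]
  Θ: [ 0  1  0  0  0  0  3]
  L: [-3  0  1  0  1  0  2]
  M: [ 1  0  0  1  0  0  0]
RREF → pivots at {ρ,ΔT,D,i} ⇒ r = 4
n=7, r=4 ⇒ 3 dimensionless groups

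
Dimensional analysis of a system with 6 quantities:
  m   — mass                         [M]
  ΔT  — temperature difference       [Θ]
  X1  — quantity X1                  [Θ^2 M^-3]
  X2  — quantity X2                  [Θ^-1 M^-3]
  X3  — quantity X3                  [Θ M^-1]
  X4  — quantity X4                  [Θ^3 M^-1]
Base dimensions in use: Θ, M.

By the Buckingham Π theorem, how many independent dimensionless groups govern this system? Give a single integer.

Dimensional matrix (Θ×M by m×ΔT×X1×X2×X3×X4):
  Θ: [ 0  1  2 -1  1  3]
  M: [ 1  0 -3 -3 -1 -1]
RREF → pivots at {m,ΔT} ⇒ r = 2
n=6, r=2 ⇒ 4 dimensionless groups

4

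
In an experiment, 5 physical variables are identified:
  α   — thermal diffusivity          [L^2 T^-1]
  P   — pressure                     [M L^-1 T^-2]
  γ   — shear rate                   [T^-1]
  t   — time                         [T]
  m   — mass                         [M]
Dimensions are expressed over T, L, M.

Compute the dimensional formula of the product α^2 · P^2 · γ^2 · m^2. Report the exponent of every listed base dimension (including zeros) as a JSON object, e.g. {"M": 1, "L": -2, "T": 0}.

{"T": -8, "L": 2, "M": 4}

Write exponents as rows T,L,M / cols α,P,γ,t,m:
  T: [-1 -2 -1  1  0]
  L: [ 2 -1  0  0  0]
  M: [ 0  1  0  0  1]
  [T]: (2)·-1+(2)·-2+(2)·-1+(2)·0 = -8
  [L]: (2)·2+(2)·-1+(2)·0+(2)·0 = 2
  [M]: (2)·0+(2)·1+(2)·0+(2)·1 = 4
⇒ T^-8 L^2 M^4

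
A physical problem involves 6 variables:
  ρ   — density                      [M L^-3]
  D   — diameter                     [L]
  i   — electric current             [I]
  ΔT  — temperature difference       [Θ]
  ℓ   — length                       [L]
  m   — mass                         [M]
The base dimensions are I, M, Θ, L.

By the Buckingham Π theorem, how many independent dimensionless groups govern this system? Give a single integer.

Exponent matrix [I,M,Θ,L] × [ρ,D,i,ΔT,ℓ,m]:
  I: [ 0  0  1  0  0  0]
  M: [ 1  0  0  0  0  1]
  Θ: [ 0  0  0  1  0  0]
  L: [-3  1  0  0  1  0]
Echelon form has 4 nonzero rows (pivots: ρ,D,i,ΔT)
6 vars − rank 4 = 2 Π groups

2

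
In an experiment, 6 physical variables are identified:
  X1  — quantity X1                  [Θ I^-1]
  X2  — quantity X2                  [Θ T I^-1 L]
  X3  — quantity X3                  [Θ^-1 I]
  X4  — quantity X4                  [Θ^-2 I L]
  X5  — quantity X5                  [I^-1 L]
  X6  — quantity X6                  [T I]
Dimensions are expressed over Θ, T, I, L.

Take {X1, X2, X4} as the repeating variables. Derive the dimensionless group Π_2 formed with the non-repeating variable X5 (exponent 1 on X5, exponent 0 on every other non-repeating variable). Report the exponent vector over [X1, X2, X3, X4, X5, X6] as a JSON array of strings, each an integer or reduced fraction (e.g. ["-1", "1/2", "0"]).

Write exponents as rows Θ,T,I,L / cols X1,X2,X3,X4,X5,X6:
  Θ: [ 1  1 -1 -2  0  0]
  T: [ 0  1  0  0  0  1]
  I: [-1 -1  1  1 -1  1]
  L: [ 0  1  0  1  1  0]
RREF → pivots at {X1,X2,X4} ⇒ r = 3
Repeat: X1,X2,X4; free: X3,X5,X6
RREF:
  r0: [   1    0   -1    0    2   -3]
  r1: [   0    1    0    0    0    1]
  r2: [   0    0    0    1    1   -1]
  r3: [   0    0    0    0    0    0]
Fix exponent of X5 at 1, X3 at 0, X6 at 0; solve each RREF row for its pivot's exponent:
  r0: exp(X1) + (2)·1 = 0 ⇒ exp(X1) = -2
  r1: exp(X2) + (0)·1 = 0 ⇒ exp(X2) = 0
  r2: exp(X4) + (1)·1 = 0 ⇒ exp(X4) = -1
Π_2 = X1^-2 · X4^-1 · X5

["-2", "0", "0", "-1", "1", "0"]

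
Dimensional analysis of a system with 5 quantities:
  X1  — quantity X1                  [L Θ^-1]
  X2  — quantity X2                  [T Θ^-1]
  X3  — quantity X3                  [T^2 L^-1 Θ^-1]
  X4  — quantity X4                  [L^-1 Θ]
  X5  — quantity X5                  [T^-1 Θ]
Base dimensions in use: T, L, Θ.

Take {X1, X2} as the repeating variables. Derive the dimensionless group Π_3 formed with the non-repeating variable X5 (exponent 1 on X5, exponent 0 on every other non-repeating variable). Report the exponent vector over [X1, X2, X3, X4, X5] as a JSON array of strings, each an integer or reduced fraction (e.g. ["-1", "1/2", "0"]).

["0", "1", "0", "0", "1"]

Dimensional matrix (T×L×Θ by X1×X2×X3×X4×X5):
  T: [ 0  1  2  0 -1]
  L: [ 1  0 -1 -1  0]
  Θ: [-1 -1 -1  1  1]
Row reduction gives pivot columns X1,X2; rank = 2
Repeat: X1,X2; free: X3,X4,X5
RREF:
  r0: [   1    0   -1   -1    0]
  r1: [   0    1    2    0   -1]
  r2: [   0    0    0    0    0]
Fix exponent of X5 at 1, X3 at 0, X4 at 0; solve each RREF row for its pivot's exponent:
  r0: exp(X1) + (0)·1 = 0 ⇒ exp(X1) = 0
  r1: exp(X2) + (-1)·1 = 0 ⇒ exp(X2) = 1
Π_3 = X2 · X5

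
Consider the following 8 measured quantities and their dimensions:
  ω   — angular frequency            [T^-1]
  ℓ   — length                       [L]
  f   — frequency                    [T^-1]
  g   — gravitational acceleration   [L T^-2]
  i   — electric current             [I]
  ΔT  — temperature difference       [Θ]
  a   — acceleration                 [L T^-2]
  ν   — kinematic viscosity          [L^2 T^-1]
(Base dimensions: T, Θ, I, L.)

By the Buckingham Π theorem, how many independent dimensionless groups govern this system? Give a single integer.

4

Dimensional matrix (T×Θ×I×L by ω×ℓ×f×g×i×ΔT×a×ν):
  T: [-1  0 -1 -2  0  0 -2 -1]
  Θ: [ 0  0  0  0  0  1  0  0]
  I: [ 0  0  0  0  1  0  0  0]
  L: [ 0  1  0  1  0  0  1  2]
Echelon form has 4 nonzero rows (pivots: ω,ℓ,i,ΔT)
Π count = n − r = 8 − 4 = 4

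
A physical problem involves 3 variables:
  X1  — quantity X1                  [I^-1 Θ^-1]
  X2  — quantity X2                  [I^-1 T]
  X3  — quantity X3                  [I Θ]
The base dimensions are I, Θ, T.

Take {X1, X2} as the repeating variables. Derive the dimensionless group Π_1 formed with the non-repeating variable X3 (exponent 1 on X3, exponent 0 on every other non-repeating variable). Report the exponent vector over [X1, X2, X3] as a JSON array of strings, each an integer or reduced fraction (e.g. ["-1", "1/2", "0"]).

["1", "0", "1"]

Dimensional matrix (I×Θ×T by X1×X2×X3):
  I: [-1 -1  1]
  Θ: [-1  0  1]
  T: [ 0  1  0]
Row reduction gives pivot columns X1,X2; rank = 2
Pivot set = {X1,X2}, free = {X3}
RREF:
  r0: [   1    0   -1]
  r1: [   0    1    0]
  r2: [   0    0    0]
Fix exponent of X3 at 1; solve each RREF row for its pivot's exponent:
  r0: exp(X1) + (-1)·1 = 0 ⇒ exp(X1) = 1
  r1: exp(X2) + (0)·1 = 0 ⇒ exp(X2) = 0
Π_1 = X1 · X3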